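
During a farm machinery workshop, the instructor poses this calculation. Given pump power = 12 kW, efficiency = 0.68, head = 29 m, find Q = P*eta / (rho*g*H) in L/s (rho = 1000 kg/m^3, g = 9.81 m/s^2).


Q = (P * 1000 * eta) / (rho * g * H)
  = (12 * 1000 * 0.68) / (1000 * 9.81 * 29)
  = 8160 / 284490
  = 0.02868 m^3/s = 28.68 L/s


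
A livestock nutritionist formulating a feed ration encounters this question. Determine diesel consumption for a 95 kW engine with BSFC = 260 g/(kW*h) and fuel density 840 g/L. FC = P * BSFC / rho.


FC = P * BSFC / rho_fuel
   = 95 * 260 / 840
   = 24700 / 840
   = 29.40 L/h


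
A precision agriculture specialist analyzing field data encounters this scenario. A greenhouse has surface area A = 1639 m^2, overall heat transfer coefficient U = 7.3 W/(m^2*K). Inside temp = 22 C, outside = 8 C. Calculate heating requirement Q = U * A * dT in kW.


dT = 22 - (8) = 14 K
Q = U * A * dT
  = 7.3 * 1639 * 14
  = 167505.80 W = 167.51 kW


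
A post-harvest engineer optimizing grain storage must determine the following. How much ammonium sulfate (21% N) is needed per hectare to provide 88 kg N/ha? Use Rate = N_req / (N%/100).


Rate = N_required / (N_content / 100)
     = 88 / (21 / 100)
     = 88 / 0.21
     = 419.05 kg/ha


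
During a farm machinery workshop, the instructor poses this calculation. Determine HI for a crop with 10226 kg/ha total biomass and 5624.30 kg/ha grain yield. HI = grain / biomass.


HI = grain_yield / biomass
   = 5624.30 / 10226
   = 0.55


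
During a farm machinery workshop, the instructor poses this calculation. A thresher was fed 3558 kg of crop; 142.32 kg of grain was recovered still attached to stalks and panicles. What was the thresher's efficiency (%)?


eta = (total - unthreshed) / total * 100
    = (3558 - 142.32) / 3558 * 100
    = 3415.68 / 3558 * 100
    = 96%


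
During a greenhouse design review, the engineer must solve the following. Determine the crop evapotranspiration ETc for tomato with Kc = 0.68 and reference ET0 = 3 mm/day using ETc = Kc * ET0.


ETc = Kc * ET0
    = 0.68 * 3
    = 2.04 mm/day


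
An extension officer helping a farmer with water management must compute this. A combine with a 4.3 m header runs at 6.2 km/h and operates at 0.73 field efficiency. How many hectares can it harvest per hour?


C = w * v * eta_f / 10
  = 4.3 * 6.2 * 0.73 / 10
  = 19.46 / 10
  = 1.95 ha/h


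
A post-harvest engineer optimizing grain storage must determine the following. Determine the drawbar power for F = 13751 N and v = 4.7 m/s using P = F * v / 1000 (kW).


P = F * v / 1000
  = 13751 * 4.7 / 1000
  = 64629.70 / 1000
  = 64.63 kW


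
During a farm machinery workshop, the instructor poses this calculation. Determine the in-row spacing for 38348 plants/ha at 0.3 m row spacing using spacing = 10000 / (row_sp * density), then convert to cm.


spacing = 10000 / (row_sp * density)
        = 10000 / (0.3 * 38348)
        = 10000 / 11504.40
        = 0.86923 m = 86.92 cm


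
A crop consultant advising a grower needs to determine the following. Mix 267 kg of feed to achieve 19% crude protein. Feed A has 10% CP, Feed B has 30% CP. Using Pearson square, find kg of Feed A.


parts_A = CP_b - target = 30 - 19 = 11
parts_B = target - CP_a = 19 - 10 = 9
total_parts = 11 + 9 = 20
Feed A = 267 * 11 / 20 = 146.85 kg
Feed B = 267 * 9 / 20 = 120.15 kg

146.85 kg


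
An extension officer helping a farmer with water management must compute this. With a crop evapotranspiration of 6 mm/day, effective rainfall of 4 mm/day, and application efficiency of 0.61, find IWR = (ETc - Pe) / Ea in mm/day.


IWR = (ETc - Pe) / Ea
    = (6 - 4) / 0.61
    = 2 / 0.61
    = 3.28 mm/day


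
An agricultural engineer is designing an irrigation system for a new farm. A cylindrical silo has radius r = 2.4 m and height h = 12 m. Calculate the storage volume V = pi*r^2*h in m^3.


V = pi * r^2 * h
  = pi * 2.4^2 * 12
  = pi * 5.76 * 12
  = 217.15 m^3


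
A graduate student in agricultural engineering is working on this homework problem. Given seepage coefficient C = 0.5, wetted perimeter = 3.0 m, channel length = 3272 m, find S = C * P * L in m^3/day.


S = C * P * L
  = 0.5 * 3.0 * 3272
  = 4908 m^3/day


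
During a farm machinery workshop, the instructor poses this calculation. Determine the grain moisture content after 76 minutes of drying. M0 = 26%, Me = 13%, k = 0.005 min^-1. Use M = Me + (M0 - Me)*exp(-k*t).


M = Me + (M0 - Me) * e^(-k*t)
  = 13 + (26 - 13) * e^(-0.005*76)
  = 13 + 13 * e^(-0.380)
  = 13 + 13 * 0.68386
  = 13 + 8.8902
  = 21.89%


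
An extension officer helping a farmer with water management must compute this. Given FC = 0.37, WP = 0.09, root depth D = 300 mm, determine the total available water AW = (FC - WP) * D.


AW = (FC - WP) * D
   = (0.37 - 0.09) * 300
   = 0.28 * 300
   = 84 mm


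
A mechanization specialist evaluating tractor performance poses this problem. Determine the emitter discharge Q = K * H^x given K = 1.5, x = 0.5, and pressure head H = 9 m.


Q = K * H^x
  = 1.5 * 9^0.5
  = 1.5 * 3
  = 4.50 L/h


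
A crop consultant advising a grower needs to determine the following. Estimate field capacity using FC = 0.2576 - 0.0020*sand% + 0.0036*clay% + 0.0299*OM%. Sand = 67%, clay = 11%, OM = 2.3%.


FC = 0.2576 - 0.0020*67 + 0.0036*11 + 0.0299*2.3
   = 0.2576 - 0.1340 + 0.0396 + 0.0688
   = 0.2320


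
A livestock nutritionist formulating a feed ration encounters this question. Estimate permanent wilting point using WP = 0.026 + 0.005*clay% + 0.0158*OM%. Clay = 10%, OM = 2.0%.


WP = 0.026 + 0.005*10 + 0.0158*2.0
   = 0.026 + 0.0500 + 0.0316
   = 0.1076


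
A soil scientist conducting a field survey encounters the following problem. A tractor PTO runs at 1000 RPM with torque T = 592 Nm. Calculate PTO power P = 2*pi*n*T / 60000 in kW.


P = 2*pi*n*T / 60000
  = 2*pi * 1000 * 592 / 60000
  = 3719645.70 / 60000
  = 61.99 kW


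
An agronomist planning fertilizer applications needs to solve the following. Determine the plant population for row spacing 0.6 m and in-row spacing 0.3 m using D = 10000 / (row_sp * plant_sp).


D = 10000 / (row_sp * plant_sp)
  = 10000 / (0.6 * 0.3)
  = 10000 / 0.1800
  = 55555.56 plants/ha


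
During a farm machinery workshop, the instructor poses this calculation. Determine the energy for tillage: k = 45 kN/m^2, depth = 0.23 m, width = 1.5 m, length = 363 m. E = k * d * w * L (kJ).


E = k * d * w * L
  = 45 * 0.23 * 1.5 * 363
  = 5635.58 kJ


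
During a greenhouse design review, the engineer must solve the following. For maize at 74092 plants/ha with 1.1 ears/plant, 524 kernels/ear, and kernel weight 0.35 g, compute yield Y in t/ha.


Y = density * ears * kernels * kw
  = 74092 * 1.1 * 524 * 0.35 g/ha
  = 14947320.08 g/ha
  = 14947.32 kg/ha = 14.95 t/ha


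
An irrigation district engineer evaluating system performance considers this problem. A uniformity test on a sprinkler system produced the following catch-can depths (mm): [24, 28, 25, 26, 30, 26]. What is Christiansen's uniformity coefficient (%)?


xbar = 159 / 6 = 26.500
sum|xi - xbar| = 10
CU = 100 * (1 - 10 / (6 * 26.500))
   = 100 * (1 - 0.0629)
   = 93.71%


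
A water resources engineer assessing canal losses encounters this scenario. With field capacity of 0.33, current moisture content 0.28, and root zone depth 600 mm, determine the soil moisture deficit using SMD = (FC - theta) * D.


SMD = (FC - theta) * D
    = (0.33 - 0.28) * 600
    = 0.050 * 600
    = 30 mm


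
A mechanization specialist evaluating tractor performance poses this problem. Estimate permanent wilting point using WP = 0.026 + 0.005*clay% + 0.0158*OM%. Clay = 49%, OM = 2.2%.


WP = 0.026 + 0.005*49 + 0.0158*2.2
   = 0.026 + 0.2450 + 0.0348
   = 0.3058


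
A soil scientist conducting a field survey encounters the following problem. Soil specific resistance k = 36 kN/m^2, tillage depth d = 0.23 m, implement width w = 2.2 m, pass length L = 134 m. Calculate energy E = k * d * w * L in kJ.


E = k * d * w * L
  = 36 * 0.23 * 2.2 * 134
  = 2440.94 kJ


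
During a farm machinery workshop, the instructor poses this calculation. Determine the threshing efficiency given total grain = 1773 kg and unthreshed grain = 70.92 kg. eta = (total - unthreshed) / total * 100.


eta = (total - unthreshed) / total * 100
    = (1773 - 70.92) / 1773 * 100
    = 1702.08 / 1773 * 100
    = 96%


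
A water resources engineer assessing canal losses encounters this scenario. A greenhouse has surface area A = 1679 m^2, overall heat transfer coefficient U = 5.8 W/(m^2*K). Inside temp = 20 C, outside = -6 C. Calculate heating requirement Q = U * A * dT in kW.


dT = 20 - (-6) = 26 K
Q = U * A * dT
  = 5.8 * 1679 * 26
  = 253193.20 W = 253.19 kW


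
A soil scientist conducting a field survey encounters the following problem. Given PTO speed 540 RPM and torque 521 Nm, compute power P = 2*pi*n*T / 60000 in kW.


P = 2*pi*n*T / 60000
  = 2*pi * 540 * 521 / 60000
  = 1767711.35 / 60000
  = 29.46 kW


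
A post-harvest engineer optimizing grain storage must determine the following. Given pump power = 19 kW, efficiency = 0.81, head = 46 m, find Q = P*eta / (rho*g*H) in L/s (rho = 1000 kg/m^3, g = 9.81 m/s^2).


Q = (P * 1000 * eta) / (rho * g * H)
  = (19 * 1000 * 0.81) / (1000 * 9.81 * 46)
  = 15390 / 451260
  = 0.03410 m^3/s = 34.10 L/s


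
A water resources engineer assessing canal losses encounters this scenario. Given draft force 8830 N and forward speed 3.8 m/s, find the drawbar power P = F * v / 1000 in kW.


P = F * v / 1000
  = 8830 * 3.8 / 1000
  = 33554 / 1000
  = 33.55 kW


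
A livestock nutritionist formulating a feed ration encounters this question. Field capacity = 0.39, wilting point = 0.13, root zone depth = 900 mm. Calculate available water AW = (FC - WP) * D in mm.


AW = (FC - WP) * D
   = (0.39 - 0.13) * 900
   = 0.26 * 900
   = 234 mm


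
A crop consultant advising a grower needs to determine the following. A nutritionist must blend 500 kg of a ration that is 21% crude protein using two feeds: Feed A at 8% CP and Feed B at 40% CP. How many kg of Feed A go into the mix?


parts_A = CP_b - target = 40 - 21 = 19
parts_B = target - CP_a = 21 - 8 = 13
total_parts = 19 + 13 = 32
Feed A = 500 * 19 / 32 = 296.88 kg
Feed B = 500 * 13 / 32 = 203.13 kg

296.88 kg


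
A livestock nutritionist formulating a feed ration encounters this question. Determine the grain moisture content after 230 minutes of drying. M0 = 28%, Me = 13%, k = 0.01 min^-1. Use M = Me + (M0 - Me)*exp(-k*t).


M = Me + (M0 - Me) * e^(-k*t)
  = 13 + (28 - 13) * e^(-0.01*230)
  = 13 + 15 * e^(-2.300)
  = 13 + 15 * 0.10026
  = 13 + 1.5039
  = 14.50%


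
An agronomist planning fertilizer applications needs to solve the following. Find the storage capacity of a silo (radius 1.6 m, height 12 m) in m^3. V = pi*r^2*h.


V = pi * r^2 * h
  = pi * 1.6^2 * 12
  = pi * 2.56 * 12
  = 96.51 m^3


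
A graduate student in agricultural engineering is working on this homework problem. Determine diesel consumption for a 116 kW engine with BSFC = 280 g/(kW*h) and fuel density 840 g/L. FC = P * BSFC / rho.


FC = P * BSFC / rho_fuel
   = 116 * 280 / 840
   = 32480 / 840
   = 38.67 L/h


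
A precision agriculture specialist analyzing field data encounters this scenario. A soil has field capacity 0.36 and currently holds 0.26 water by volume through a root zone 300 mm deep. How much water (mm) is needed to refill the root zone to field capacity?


SMD = (FC - theta) * D
    = (0.36 - 0.26) * 300
    = 0.100 * 300
    = 30 mm


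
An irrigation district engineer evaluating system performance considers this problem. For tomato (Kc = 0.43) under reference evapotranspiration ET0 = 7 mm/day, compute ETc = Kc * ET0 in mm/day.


ETc = Kc * ET0
    = 0.43 * 7
    = 3.01 mm/day


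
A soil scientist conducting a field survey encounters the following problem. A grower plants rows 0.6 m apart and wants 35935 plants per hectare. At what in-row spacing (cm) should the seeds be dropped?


spacing = 10000 / (row_sp * density)
        = 10000 / (0.6 * 35935)
        = 10000 / 21561
        = 0.46380 m = 46.38 cm


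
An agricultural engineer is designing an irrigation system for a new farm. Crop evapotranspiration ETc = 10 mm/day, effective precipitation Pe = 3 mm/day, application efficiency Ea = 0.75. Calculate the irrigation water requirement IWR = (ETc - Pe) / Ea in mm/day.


IWR = (ETc - Pe) / Ea
    = (10 - 3) / 0.75
    = 7 / 0.75
    = 9.33 mm/day


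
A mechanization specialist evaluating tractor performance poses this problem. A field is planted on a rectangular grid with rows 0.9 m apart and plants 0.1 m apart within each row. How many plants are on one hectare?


D = 10000 / (row_sp * plant_sp)
  = 10000 / (0.9 * 0.1)
  = 10000 / 0.0900
  = 111111.11 plants/ha


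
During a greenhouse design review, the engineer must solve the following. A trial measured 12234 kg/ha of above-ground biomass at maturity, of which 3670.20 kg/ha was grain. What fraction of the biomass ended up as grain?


HI = grain_yield / biomass
   = 3670.20 / 12234
   = 0.30


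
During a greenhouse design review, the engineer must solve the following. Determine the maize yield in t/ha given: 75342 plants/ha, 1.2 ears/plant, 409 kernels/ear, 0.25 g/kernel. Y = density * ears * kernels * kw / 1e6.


Y = density * ears * kernels * kw
  = 75342 * 1.2 * 409 * 0.25 g/ha
  = 9244463.40 g/ha
  = 9244.46 kg/ha = 9.24 t/ha


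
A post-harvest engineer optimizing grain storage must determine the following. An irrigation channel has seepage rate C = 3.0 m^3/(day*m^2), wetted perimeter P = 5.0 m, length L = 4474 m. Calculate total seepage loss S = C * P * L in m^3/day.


S = C * P * L
  = 3.0 * 5.0 * 4474
  = 67110 m^3/day


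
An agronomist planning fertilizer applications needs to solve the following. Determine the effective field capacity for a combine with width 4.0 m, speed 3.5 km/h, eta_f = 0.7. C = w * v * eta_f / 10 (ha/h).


C = w * v * eta_f / 10
  = 4.0 * 3.5 * 0.7 / 10
  = 9.80 / 10
  = 0.98 ha/h


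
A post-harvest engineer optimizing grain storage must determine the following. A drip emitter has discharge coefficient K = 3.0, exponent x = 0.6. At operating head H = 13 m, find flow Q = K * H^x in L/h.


Q = K * H^x
  = 3.0 * 13^0.6
  = 3.0 * 4.6598
  = 13.98 L/h


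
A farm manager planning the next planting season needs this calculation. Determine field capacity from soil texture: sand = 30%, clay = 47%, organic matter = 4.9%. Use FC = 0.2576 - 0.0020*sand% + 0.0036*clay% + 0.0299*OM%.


FC = 0.2576 - 0.0020*30 + 0.0036*47 + 0.0299*4.9
   = 0.2576 - 0.0600 + 0.1692 + 0.1465
   = 0.5133


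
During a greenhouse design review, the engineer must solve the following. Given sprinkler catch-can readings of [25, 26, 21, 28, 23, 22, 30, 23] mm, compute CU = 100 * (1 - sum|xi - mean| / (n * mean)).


xbar = 198 / 8 = 24.750
sum|xi - xbar| = 20
CU = 100 * (1 - 20 / (8 * 24.750))
   = 100 * (1 - 0.1010)
   = 89.90%


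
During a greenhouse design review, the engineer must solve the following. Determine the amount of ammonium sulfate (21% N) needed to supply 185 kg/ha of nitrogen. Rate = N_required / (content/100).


Rate = N_required / (N_content / 100)
     = 185 / (21 / 100)
     = 185 / 0.21
     = 880.95 kg/ha


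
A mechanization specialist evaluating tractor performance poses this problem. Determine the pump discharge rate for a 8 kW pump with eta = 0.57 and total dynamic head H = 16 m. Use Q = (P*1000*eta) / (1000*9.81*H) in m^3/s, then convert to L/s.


Q = (P * 1000 * eta) / (rho * g * H)
  = (8 * 1000 * 0.57) / (1000 * 9.81 * 16)
  = 4560 / 156960
  = 0.02905 m^3/s = 29.05 L/s


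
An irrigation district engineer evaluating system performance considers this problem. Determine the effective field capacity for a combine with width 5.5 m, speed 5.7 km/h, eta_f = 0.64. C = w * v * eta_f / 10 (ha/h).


C = w * v * eta_f / 10
  = 5.5 * 5.7 * 0.64 / 10
  = 20.06 / 10
  = 2.01 ha/h


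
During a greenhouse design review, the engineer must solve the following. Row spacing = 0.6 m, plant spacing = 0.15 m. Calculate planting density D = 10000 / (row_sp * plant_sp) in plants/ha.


D = 10000 / (row_sp * plant_sp)
  = 10000 / (0.6 * 0.15)
  = 10000 / 0.0900
  = 111111.11 plants/ha


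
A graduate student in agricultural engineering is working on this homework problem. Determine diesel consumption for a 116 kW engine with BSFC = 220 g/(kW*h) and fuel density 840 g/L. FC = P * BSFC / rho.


FC = P * BSFC / rho_fuel
   = 116 * 220 / 840
   = 25520 / 840
   = 30.38 L/h


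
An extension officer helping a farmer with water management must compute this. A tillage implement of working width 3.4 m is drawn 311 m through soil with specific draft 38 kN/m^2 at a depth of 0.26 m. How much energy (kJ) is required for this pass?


E = k * d * w * L
  = 38 * 0.26 * 3.4 * 311
  = 10447.11 kJ


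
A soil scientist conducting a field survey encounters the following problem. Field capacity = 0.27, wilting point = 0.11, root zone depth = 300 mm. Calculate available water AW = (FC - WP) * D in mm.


AW = (FC - WP) * D
   = (0.27 - 0.11) * 300
   = 0.16 * 300
   = 48 mm


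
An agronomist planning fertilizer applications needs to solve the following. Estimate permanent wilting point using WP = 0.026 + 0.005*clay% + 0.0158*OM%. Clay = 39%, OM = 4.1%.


WP = 0.026 + 0.005*39 + 0.0158*4.1
   = 0.026 + 0.1950 + 0.0648
   = 0.2858


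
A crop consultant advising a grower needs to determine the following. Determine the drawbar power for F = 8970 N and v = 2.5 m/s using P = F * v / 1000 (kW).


P = F * v / 1000
  = 8970 * 2.5 / 1000
  = 22425 / 1000
  = 22.43 kW


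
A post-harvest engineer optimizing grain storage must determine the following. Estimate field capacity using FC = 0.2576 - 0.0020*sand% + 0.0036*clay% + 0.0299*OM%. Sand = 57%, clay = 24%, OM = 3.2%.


FC = 0.2576 - 0.0020*57 + 0.0036*24 + 0.0299*3.2
   = 0.2576 - 0.1140 + 0.0864 + 0.0957
   = 0.3257


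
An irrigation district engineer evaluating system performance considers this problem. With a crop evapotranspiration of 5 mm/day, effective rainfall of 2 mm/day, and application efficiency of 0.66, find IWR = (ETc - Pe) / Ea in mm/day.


IWR = (ETc - Pe) / Ea
    = (5 - 2) / 0.66
    = 3 / 0.66
    = 4.55 mm/day


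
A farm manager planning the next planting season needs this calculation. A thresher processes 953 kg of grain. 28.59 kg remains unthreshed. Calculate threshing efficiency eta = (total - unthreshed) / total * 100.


eta = (total - unthreshed) / total * 100
    = (953 - 28.59) / 953 * 100
    = 924.41 / 953 * 100
    = 97%


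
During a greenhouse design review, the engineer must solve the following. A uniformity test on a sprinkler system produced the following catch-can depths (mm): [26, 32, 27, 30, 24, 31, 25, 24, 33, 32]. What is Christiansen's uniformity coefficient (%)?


xbar = 284 / 10 = 28.400
sum|xi - xbar| = 32
CU = 100 * (1 - 32 / (10 * 28.400))
   = 100 * (1 - 0.1127)
   = 88.73%


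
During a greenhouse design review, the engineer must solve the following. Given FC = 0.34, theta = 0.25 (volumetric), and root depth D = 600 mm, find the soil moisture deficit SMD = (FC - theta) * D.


SMD = (FC - theta) * D
    = (0.34 - 0.25) * 600
    = 0.090 * 600
    = 54 mm


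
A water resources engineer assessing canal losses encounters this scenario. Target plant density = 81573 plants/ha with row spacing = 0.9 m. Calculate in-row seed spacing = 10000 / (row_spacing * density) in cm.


spacing = 10000 / (row_sp * density)
        = 10000 / (0.9 * 81573)
        = 10000 / 73415.70
        = 0.13621 m = 13.62 cm


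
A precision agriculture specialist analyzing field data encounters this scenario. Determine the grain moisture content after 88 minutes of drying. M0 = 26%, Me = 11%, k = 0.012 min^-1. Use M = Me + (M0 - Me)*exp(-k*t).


M = Me + (M0 - Me) * e^(-k*t)
  = 11 + (26 - 11) * e^(-0.012*88)
  = 11 + 15 * e^(-1.056)
  = 11 + 15 * 0.34784
  = 11 + 5.2177
  = 16.22%


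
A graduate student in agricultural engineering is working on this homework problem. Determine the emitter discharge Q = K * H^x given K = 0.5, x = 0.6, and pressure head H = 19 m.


Q = K * H^x
  = 0.5 * 19^0.6
  = 0.5 * 5.8513
  = 2.93 L/h


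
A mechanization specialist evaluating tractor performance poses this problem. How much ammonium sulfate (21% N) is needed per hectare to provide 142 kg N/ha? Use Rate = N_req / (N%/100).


Rate = N_required / (N_content / 100)
     = 142 / (21 / 100)
     = 142 / 0.21
     = 676.19 kg/ha


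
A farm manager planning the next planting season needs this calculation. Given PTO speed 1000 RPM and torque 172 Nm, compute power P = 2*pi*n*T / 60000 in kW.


P = 2*pi*n*T / 60000
  = 2*pi * 1000 * 172 / 60000
  = 1080707.87 / 60000
  = 18.01 kW


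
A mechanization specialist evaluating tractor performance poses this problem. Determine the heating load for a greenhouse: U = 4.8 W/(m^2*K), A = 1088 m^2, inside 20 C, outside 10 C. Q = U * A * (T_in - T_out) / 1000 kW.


dT = 20 - (10) = 10 K
Q = U * A * dT
  = 4.8 * 1088 * 10
  = 52224 W = 52.22 kW


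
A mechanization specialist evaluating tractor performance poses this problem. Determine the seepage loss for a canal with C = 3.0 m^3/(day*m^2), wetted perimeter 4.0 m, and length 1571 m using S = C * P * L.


S = C * P * L
  = 3.0 * 4.0 * 1571
  = 18852 m^3/day


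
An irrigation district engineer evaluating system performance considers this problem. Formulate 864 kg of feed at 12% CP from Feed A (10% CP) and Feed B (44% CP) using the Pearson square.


parts_A = CP_b - target = 44 - 12 = 32
parts_B = target - CP_a = 12 - 10 = 2
total_parts = 32 + 2 = 34
Feed A = 864 * 32 / 34 = 813.18 kg
Feed B = 864 * 2 / 34 = 50.82 kg

813.18 kg


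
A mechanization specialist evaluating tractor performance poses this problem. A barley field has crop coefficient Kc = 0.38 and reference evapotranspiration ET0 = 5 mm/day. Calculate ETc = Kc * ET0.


ETc = Kc * ET0
    = 0.38 * 5
    = 1.90 mm/day


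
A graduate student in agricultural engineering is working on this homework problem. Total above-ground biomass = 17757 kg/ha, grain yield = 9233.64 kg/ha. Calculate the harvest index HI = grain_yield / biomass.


HI = grain_yield / biomass
   = 9233.64 / 17757
   = 0.52


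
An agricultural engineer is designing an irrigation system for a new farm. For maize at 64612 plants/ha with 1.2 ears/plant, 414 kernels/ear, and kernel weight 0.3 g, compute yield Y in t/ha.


Y = density * ears * kernels * kw
  = 64612 * 1.2 * 414 * 0.3 g/ha
  = 9629772.48 g/ha
  = 9629.77 kg/ha = 9.63 t/ha


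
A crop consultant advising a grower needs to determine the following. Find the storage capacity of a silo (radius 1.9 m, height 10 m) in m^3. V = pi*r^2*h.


V = pi * r^2 * h
  = pi * 1.9^2 * 10
  = pi * 3.61 * 10
  = 113.41 m^3


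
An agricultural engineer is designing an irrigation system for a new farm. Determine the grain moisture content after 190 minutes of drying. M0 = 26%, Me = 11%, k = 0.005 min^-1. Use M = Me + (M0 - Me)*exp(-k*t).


M = Me + (M0 - Me) * e^(-k*t)
  = 11 + (26 - 11) * e^(-0.005*190)
  = 11 + 15 * e^(-0.950)
  = 11 + 15 * 0.38674
  = 11 + 5.8011
  = 16.80%


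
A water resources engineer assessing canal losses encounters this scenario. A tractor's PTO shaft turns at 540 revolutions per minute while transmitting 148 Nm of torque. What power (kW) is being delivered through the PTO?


P = 2*pi*n*T / 60000
  = 2*pi * 540 * 148 / 60000
  = 502152.17 / 60000
  = 8.37 kW


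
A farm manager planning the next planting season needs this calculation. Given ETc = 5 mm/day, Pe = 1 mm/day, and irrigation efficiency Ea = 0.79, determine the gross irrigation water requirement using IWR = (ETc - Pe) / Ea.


IWR = (ETc - Pe) / Ea
    = (5 - 1) / 0.79
    = 4 / 0.79
    = 5.06 mm/day


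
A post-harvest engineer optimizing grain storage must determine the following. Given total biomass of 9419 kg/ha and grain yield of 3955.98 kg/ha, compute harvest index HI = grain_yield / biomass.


HI = grain_yield / biomass
   = 3955.98 / 9419
   = 0.42


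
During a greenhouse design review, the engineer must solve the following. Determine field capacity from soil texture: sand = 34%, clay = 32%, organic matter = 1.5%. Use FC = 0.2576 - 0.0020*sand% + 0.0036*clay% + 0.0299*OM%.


FC = 0.2576 - 0.0020*34 + 0.0036*32 + 0.0299*1.5
   = 0.2576 - 0.0680 + 0.1152 + 0.0449
   = 0.3497


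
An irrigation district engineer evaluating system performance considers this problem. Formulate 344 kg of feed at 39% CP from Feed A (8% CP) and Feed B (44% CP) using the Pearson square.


parts_A = CP_b - target = 44 - 39 = 5
parts_B = target - CP_a = 39 - 8 = 31
total_parts = 5 + 31 = 36
Feed A = 344 * 5 / 36 = 47.78 kg
Feed B = 344 * 31 / 36 = 296.22 kg

47.78 kg


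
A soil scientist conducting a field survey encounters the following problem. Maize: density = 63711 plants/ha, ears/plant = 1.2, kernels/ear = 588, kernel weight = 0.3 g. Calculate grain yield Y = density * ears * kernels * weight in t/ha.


Y = density * ears * kernels * kw
  = 63711 * 1.2 * 588 * 0.3 g/ha
  = 13486344.48 g/ha
  = 13486.34 kg/ha = 13.49 t/ha


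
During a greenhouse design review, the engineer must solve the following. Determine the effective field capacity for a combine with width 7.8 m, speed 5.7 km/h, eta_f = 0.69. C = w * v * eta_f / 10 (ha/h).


C = w * v * eta_f / 10
  = 7.8 * 5.7 * 0.69 / 10
  = 30.68 / 10
  = 3.07 ha/h


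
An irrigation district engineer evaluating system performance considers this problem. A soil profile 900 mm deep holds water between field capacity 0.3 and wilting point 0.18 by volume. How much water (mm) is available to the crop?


AW = (FC - WP) * D
   = (0.3 - 0.18) * 900
   = 0.12 * 900
   = 108 mm


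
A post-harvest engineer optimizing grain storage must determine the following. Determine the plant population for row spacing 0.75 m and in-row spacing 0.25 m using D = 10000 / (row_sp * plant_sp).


D = 10000 / (row_sp * plant_sp)
  = 10000 / (0.75 * 0.25)
  = 10000 / 0.1875
  = 53333.33 plants/ha


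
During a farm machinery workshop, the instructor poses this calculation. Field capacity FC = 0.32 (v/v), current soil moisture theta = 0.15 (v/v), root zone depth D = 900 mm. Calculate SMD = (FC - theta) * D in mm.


SMD = (FC - theta) * D
    = (0.32 - 0.15) * 900
    = 0.170 * 900
    = 153 mm


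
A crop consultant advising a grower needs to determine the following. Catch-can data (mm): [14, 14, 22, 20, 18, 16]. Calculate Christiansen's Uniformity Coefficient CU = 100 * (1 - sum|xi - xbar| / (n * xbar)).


xbar = 104 / 6 = 17.333
sum|xi - xbar| = 16
CU = 100 * (1 - 16 / (6 * 17.333))
   = 100 * (1 - 0.1538)
   = 84.62%


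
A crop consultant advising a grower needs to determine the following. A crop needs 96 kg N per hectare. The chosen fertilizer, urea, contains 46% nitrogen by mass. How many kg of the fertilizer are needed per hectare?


Rate = N_required / (N_content / 100)
     = 96 / (46 / 100)
     = 96 / 0.46
     = 208.70 kg/ha


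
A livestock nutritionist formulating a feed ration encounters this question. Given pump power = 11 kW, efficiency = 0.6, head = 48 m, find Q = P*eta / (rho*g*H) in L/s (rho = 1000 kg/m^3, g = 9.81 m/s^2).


Q = (P * 1000 * eta) / (rho * g * H)
  = (11 * 1000 * 0.6) / (1000 * 9.81 * 48)
  = 6600 / 470880
  = 0.01402 m^3/s = 14.02 L/s


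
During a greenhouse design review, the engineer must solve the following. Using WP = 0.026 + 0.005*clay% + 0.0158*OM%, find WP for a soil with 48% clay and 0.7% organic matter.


WP = 0.026 + 0.005*48 + 0.0158*0.7
   = 0.026 + 0.2400 + 0.0111
   = 0.2771


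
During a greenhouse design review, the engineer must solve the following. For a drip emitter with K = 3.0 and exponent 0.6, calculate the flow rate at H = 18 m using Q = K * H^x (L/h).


Q = K * H^x
  = 3.0 * 18^0.6
  = 3.0 * 5.6645
  = 16.99 L/h


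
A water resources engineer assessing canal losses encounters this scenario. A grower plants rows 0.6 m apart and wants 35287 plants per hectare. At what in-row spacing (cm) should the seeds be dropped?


spacing = 10000 / (row_sp * density)
        = 10000 / (0.6 * 35287)
        = 10000 / 21172.20
        = 0.47232 m = 47.23 cm


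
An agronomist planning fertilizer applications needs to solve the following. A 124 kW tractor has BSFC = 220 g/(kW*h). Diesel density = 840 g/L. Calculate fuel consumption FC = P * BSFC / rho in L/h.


FC = P * BSFC / rho_fuel
   = 124 * 220 / 840
   = 27280 / 840
   = 32.48 L/h


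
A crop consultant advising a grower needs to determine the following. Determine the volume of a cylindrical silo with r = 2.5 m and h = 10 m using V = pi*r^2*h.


V = pi * r^2 * h
  = pi * 2.5^2 * 10
  = pi * 6.25 * 10
  = 196.35 m^3


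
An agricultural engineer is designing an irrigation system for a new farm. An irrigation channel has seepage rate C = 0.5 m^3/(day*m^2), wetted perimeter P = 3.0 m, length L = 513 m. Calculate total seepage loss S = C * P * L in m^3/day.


S = C * P * L
  = 0.5 * 3.0 * 513
  = 769.50 m^3/day


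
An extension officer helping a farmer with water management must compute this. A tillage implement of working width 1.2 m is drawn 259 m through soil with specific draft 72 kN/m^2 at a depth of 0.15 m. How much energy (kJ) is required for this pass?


E = k * d * w * L
  = 72 * 0.15 * 1.2 * 259
  = 3356.64 kJ


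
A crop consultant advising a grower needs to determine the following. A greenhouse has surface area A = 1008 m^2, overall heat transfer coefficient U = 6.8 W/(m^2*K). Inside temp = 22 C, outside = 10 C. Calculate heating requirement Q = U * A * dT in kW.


dT = 22 - (10) = 12 K
Q = U * A * dT
  = 6.8 * 1008 * 12
  = 82252.80 W = 82.25 kW


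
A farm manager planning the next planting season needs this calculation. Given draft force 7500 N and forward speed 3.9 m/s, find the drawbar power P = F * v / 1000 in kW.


P = F * v / 1000
  = 7500 * 3.9 / 1000
  = 29250 / 1000
  = 29.25 kW


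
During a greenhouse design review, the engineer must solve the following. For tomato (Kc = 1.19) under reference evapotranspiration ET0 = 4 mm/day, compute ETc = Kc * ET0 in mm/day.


ETc = Kc * ET0
    = 1.19 * 4
    = 4.76 mm/day


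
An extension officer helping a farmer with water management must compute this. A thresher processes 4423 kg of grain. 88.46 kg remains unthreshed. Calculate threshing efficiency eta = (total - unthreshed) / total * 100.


eta = (total - unthreshed) / total * 100
    = (4423 - 88.46) / 4423 * 100
    = 4334.54 / 4423 * 100
    = 98%


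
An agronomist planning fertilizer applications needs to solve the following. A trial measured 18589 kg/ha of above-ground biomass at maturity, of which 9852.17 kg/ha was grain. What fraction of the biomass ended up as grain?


HI = grain_yield / biomass
   = 9852.17 / 18589
   = 0.53


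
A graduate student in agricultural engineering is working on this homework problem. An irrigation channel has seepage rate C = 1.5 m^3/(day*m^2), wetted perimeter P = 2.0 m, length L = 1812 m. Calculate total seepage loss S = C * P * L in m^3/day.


S = C * P * L
  = 1.5 * 2.0 * 1812
  = 5436 m^3/day


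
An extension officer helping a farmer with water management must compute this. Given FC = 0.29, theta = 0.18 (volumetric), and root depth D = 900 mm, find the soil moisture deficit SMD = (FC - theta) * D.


SMD = (FC - theta) * D
    = (0.29 - 0.18) * 900
    = 0.110 * 900
    = 99 mm


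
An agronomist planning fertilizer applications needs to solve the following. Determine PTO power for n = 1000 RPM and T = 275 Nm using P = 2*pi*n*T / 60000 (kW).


P = 2*pi*n*T / 60000
  = 2*pi * 1000 * 275 / 60000
  = 1727875.96 / 60000
  = 28.80 kW


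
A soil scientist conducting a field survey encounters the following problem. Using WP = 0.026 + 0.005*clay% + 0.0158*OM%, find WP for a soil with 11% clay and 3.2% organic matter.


WP = 0.026 + 0.005*11 + 0.0158*3.2
   = 0.026 + 0.0550 + 0.0506
   = 0.1316


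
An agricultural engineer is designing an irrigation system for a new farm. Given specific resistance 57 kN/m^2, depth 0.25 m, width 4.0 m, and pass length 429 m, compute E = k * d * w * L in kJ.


E = k * d * w * L
  = 57 * 0.25 * 4.0 * 429
  = 24453 kJ


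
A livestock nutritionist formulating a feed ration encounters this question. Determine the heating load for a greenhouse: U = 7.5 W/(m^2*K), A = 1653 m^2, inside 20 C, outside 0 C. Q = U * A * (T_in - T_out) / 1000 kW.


dT = 20 - (0) = 20 K
Q = U * A * dT
  = 7.5 * 1653 * 20
  = 247950 W = 247.95 kW


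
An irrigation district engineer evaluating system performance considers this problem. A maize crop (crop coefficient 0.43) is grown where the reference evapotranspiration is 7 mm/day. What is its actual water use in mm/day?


ETc = Kc * ET0
    = 0.43 * 7
    = 3.01 mm/day


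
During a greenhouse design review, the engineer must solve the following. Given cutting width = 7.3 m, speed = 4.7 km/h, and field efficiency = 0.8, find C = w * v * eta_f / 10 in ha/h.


C = w * v * eta_f / 10
  = 7.3 * 4.7 * 0.8 / 10
  = 27.45 / 10
  = 2.74 ha/h


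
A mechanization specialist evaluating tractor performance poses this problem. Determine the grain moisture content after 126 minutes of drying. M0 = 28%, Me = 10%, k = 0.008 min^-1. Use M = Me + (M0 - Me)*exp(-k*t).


M = Me + (M0 - Me) * e^(-k*t)
  = 10 + (28 - 10) * e^(-0.008*126)
  = 10 + 18 * e^(-1.008)
  = 10 + 18 * 0.36495
  = 10 + 6.5691
  = 16.57%


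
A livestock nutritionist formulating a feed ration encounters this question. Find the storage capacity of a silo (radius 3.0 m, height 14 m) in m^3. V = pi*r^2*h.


V = pi * r^2 * h
  = pi * 3.0^2 * 14
  = pi * 9 * 14
  = 395.84 m^3


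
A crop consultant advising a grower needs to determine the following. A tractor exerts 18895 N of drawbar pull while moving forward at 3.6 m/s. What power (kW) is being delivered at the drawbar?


P = F * v / 1000
  = 18895 * 3.6 / 1000
  = 68022 / 1000
  = 68.02 kW


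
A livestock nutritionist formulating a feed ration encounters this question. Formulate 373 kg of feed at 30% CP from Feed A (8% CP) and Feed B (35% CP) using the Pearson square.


parts_A = CP_b - target = 35 - 30 = 5
parts_B = target - CP_a = 30 - 8 = 22
total_parts = 5 + 22 = 27
Feed A = 373 * 5 / 27 = 69.07 kg
Feed B = 373 * 22 / 27 = 303.93 kg

69.07 kg


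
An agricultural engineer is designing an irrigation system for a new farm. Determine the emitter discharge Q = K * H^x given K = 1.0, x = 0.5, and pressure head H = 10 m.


Q = K * H^x
  = 1.0 * 10^0.5
  = 1.0 * 3.1623
  = 3.16 L/h


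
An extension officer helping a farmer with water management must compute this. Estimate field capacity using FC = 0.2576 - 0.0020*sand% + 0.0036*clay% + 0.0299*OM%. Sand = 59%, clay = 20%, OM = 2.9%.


FC = 0.2576 - 0.0020*59 + 0.0036*20 + 0.0299*2.9
   = 0.2576 - 0.1180 + 0.0720 + 0.0867
   = 0.2983


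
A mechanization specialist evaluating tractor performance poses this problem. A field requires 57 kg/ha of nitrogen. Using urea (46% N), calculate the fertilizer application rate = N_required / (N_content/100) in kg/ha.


Rate = N_required / (N_content / 100)
     = 57 / (46 / 100)
     = 57 / 0.46
     = 123.91 kg/ha


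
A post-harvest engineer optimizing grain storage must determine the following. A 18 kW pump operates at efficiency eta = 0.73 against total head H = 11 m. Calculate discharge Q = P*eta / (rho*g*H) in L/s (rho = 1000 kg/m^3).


Q = (P * 1000 * eta) / (rho * g * H)
  = (18 * 1000 * 0.73) / (1000 * 9.81 * 11)
  = 13140 / 107910
  = 0.12177 m^3/s = 121.77 L/s


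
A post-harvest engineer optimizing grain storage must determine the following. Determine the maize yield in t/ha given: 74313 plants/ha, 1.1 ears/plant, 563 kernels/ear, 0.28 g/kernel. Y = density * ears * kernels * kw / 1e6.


Y = density * ears * kernels * kw
  = 74313 * 1.1 * 563 * 0.28 g/ha
  = 12886171.45 g/ha
  = 12886.17 kg/ha = 12.89 t/ha


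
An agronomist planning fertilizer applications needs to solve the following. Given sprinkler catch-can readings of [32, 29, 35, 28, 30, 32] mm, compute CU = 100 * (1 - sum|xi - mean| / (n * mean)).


xbar = 186 / 6 = 31
sum|xi - xbar| = 12
CU = 100 * (1 - 12 / (6 * 31))
   = 100 * (1 - 0.0645)
   = 93.55%


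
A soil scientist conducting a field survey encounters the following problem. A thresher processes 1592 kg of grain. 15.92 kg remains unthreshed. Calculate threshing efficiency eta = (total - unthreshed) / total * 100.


eta = (total - unthreshed) / total * 100
    = (1592 - 15.92) / 1592 * 100
    = 1576.08 / 1592 * 100
    = 99%


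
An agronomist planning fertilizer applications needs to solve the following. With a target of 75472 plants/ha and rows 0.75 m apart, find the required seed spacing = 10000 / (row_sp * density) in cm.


spacing = 10000 / (row_sp * density)
        = 10000 / (0.75 * 75472)
        = 10000 / 56604
        = 0.17667 m = 17.67 cm


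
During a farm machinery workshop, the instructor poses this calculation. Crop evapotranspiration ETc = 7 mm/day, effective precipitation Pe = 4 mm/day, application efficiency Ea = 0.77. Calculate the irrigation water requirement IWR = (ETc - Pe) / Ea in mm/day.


IWR = (ETc - Pe) / Ea
    = (7 - 4) / 0.77
    = 3 / 0.77
    = 3.90 mm/day


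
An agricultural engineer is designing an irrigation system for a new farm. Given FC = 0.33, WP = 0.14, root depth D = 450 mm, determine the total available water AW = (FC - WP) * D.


AW = (FC - WP) * D
   = (0.33 - 0.14) * 450
   = 0.19 * 450
   = 85.50 mm


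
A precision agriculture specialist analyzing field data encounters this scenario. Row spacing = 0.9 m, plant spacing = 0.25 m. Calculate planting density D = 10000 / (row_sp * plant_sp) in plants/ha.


D = 10000 / (row_sp * plant_sp)
  = 10000 / (0.9 * 0.25)
  = 10000 / 0.2250
  = 44444.44 plants/ha


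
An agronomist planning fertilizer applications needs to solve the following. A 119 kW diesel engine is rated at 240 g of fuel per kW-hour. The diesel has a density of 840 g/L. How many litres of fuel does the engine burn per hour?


FC = P * BSFC / rho_fuel
   = 119 * 240 / 840
   = 28560 / 840
   = 34 L/h


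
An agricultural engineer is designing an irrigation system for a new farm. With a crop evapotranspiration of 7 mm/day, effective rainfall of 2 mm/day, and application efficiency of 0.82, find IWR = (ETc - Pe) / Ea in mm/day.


IWR = (ETc - Pe) / Ea
    = (7 - 2) / 0.82
    = 5 / 0.82
    = 6.10 mm/day


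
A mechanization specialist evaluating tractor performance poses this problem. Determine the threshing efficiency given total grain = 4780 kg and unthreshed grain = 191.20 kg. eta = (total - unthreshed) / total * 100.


eta = (total - unthreshed) / total * 100
    = (4780 - 191.20) / 4780 * 100
    = 4588.80 / 4780 * 100
    = 96%


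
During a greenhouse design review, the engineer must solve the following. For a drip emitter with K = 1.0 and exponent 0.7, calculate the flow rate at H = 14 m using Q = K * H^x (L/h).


Q = K * H^x
  = 1.0 * 14^0.7
  = 1.0 * 6.3429
  = 6.34 L/h


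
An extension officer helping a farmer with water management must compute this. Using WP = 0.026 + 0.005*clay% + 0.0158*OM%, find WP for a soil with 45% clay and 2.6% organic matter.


WP = 0.026 + 0.005*45 + 0.0158*2.6
   = 0.026 + 0.2250 + 0.0411
   = 0.2921


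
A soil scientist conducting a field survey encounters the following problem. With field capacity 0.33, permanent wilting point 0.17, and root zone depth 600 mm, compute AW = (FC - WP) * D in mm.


AW = (FC - WP) * D
   = (0.33 - 0.17) * 600
   = 0.16 * 600
   = 96 mm
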